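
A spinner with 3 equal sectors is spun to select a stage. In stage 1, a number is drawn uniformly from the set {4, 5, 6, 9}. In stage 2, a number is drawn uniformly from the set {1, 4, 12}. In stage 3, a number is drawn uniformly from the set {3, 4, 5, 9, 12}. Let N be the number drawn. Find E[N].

E[N | stage 1] = (4+5+6+9)/4 = 6.
E[N | stage 2] = (1+4+12)/3 = 17/3.
E[N | stage 3] = (3+4+5+9+12)/5 = 33/5.
E[N] = (1/3)·(6) + (1/3)·(17/3) + (1/3)·(33/5) = 274/45.

274/45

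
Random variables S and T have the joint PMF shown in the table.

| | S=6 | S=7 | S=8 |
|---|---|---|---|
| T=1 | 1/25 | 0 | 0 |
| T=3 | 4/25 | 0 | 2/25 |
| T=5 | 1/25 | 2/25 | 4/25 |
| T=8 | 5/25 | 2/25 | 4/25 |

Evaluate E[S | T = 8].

76/11

P(T = 8) = 11/25.
Summing S·P(S=x,T=y) over the conditioning event gives 76/25.
E[S | T = 8] = (76/25) / (11/25) = 76/11.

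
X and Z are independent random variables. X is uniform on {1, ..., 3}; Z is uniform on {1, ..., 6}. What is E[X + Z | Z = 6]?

8

Outcomes with Z = 6: (1,6), (2,6), (3,6), each with probability 1/18.
E[X + Z | Z = 6] = (7 + 8 + 9) / 3 = 8.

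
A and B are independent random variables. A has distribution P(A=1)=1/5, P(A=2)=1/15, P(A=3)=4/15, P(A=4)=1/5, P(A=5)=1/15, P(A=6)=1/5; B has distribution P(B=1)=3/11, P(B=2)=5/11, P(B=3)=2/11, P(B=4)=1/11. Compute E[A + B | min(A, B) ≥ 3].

P(min(A, B) ≥ 3) = 1/5.
Summing (A+B)·P(x,y) over outcomes with min(A, B) ≥ 3 gives 251/165.
E[A + B | min(A, B) ≥ 3] = (251/165) / (1/5) = 251/33.

251/33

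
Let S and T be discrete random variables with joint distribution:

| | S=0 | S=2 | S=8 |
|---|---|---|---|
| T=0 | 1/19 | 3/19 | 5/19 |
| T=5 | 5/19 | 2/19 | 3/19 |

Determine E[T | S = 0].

P(S = 0) = 6/19.
Σ T·P over the event = 0·(1/19) + 5·(5/19) = 25/19.
E[T | S = 0] = (25/19) / (6/19) = 25/6.

25/6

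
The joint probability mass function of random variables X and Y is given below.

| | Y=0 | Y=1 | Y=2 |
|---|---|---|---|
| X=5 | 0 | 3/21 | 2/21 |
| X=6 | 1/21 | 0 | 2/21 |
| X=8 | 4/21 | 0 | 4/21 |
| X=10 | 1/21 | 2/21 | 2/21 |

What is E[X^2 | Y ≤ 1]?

P(Y ≤ 1) = 11/21.
Σ X^2·P over the event = 25·(3/21) + 36·(1/21) + 64·(4/21) + 100·(1/21) + 100·(2/21) = 667/21.
E[X^2 | Y ≤ 1] = (667/21) / (11/21) = 667/11.

667/11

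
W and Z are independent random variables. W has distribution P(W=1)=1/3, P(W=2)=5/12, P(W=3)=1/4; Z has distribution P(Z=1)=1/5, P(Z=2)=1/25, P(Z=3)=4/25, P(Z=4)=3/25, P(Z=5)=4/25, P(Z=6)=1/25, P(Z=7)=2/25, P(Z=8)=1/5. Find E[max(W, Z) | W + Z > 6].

916/137

P(W + Z > 6) = 137/300.
Summing max(W,Z)·P(x,y) over outcomes with W + Z > 6 gives 229/75.
E[max(W, Z) | W + Z > 6] = (229/75) / (137/300) = 916/137.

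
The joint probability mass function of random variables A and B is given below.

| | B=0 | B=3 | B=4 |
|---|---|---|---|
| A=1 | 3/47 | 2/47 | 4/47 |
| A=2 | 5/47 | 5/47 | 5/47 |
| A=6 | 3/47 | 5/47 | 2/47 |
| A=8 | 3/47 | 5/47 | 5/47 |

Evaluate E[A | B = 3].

82/17

P(B = 3) = 17/47.
Σ A·P over the event = 1·(2/47) + 2·(5/47) + 6·(5/47) + 8·(5/47) = 82/47.
E[A | B = 3] = (82/47) / (17/47) = 82/17.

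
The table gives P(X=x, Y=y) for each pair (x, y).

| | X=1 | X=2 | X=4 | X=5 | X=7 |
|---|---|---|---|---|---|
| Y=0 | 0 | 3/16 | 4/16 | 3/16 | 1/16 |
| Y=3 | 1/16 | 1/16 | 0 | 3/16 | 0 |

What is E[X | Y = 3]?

P(Y = 3) = 5/16.
Σ X·P over the event = 1·(1/16) + 2·(1/16) + 5·(3/16) = 9/8.
E[X | Y = 3] = (9/8) / (5/16) = 18/5.

18/5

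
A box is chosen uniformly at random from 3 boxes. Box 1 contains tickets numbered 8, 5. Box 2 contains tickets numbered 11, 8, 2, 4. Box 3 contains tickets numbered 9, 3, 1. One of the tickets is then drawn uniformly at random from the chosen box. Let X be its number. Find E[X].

E[X | box 1] = (8+5)/2 = 13/2.
E[X | box 2] = (11+8+2+4)/4 = 25/4.
E[X | box 3] = (9+3+1)/3 = 13/3.
By the law of total expectation,
E[X] = (1/3)·(13/2) + (1/3)·(25/4) + (1/3)·(13/3) = 205/36.

205/36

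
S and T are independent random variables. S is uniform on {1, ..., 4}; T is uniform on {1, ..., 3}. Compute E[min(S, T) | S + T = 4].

Outcomes with S + T = 4: (1,3), (2,2), (3,1), each with probability 1/12.
E[min(S, T) | S + T = 4] = (1 + 2 + 1) / 3 = 4/3.

4/3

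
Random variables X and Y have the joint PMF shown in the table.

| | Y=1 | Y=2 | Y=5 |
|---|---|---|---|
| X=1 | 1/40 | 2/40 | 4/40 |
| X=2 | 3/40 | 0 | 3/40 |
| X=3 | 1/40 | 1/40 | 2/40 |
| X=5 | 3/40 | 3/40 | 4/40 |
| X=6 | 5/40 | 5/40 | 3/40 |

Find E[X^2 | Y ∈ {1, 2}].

181/8

P(Y ∈ {1, 2}) = 3/5.
Summing X^2·P(X=x,Y=y) over the conditioning event gives 543/40.
E[X^2 | Y ∈ {1, 2}] = (543/40) / (3/5) = 181/8.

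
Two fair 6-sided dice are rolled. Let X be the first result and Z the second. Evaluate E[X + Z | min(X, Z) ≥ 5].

P(min(X, Z) ≥ 5) = 1/9.
Summing (X+Z)·P(x,y) over outcomes with min(X, Z) ≥ 5 gives 11/9.
E[X + Z | min(X, Z) ≥ 5] = (11/9) / (1/9) = 11.

11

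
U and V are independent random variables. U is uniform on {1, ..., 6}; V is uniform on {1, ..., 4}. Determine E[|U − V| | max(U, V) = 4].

12/7

Outcomes with max(U, V) = 4: (1,4), (2,4), (3,4), (4,1), (4,2), (4,3), (4,4), each with probability 1/24.
E[|U − V| | max(U, V) = 4] = (3 + 2 + 1 + 3 + 2 + 1 + 0) / 7 = 12/7.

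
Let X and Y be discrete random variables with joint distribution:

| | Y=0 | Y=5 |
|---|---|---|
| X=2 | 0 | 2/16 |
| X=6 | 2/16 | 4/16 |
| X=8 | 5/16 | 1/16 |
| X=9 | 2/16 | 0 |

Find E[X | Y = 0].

70/9

P(Y = 0) = 9/16.
Summing X·P(X=x,Y=y) over the conditioning event gives 35/8.
E[X | Y = 0] = (35/8) / (9/16) = 70/9.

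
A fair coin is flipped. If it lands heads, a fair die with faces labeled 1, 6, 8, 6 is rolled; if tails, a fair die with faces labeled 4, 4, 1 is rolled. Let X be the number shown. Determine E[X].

E[X | heads] = (1+6+8+6)/4 = 21/4.
E[X | tails] = (4+4+1)/3 = 3.
By the law of total expectation,
E[X] = (1/2)·(21/4) + (1/2)·(3) = 33/8.

33/8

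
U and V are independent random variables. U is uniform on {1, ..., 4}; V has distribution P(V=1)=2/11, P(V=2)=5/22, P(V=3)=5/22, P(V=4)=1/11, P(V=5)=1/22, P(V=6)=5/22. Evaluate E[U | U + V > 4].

176/61

P(U + V > 4) = 61/88.
Summing U·P(x,y) over outcomes with U + V > 4 gives 2.
E[U | U + V > 4] = (2) / (61/88) = 176/61.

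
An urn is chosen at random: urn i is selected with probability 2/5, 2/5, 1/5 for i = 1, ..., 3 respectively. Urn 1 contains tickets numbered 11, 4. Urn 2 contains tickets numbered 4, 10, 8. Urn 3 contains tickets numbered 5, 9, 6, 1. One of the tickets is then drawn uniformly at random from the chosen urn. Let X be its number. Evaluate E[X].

E[X | urn 1] = (11+4)/2 = 15/2.
E[X | urn 2] = (4+10+8)/3 = 22/3.
E[X | urn 3] = (5+9+6+1)/4 = 21/4.
E[X] = (2/5)·(15/2) + (2/5)·(22/3) + (1/5)·(21/4) = 419/60.

419/60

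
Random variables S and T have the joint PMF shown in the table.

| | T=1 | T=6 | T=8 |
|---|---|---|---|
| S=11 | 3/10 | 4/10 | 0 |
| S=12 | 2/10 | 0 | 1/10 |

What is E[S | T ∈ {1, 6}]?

P(T ∈ {1, 6}) = 9/10.
Summing S·P(S=x,T=y) over the conditioning event gives 101/10.
E[S | T ∈ {1, 6}] = (101/10) / (9/10) = 101/9.

101/9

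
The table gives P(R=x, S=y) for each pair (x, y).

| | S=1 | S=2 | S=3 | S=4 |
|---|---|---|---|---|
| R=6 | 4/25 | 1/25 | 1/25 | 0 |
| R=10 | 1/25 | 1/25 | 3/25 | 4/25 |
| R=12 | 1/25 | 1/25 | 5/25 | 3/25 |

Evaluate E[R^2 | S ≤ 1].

194/3

P(S ≤ 1) = 6/25.
Σ R^2·P over the event = 36·(4/25) + 100·(1/25) + 144·(1/25) = 388/25.
E[R^2 | S ≤ 1] = (388/25) / (6/25) = 194/3.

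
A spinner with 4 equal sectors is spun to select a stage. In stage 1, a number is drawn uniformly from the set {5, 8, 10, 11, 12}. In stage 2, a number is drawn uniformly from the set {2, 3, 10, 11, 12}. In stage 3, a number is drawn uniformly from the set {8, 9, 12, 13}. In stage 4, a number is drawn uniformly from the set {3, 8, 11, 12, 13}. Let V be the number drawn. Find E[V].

E[V | stage 1] = (5+8+10+11+12)/5 = 46/5.
E[V | stage 2] = (2+3+10+11+12)/5 = 38/5.
E[V | stage 3] = (8+9+12+13)/4 = 21/2.
E[V | stage 4] = (3+8+11+12+13)/5 = 47/5.
By the law of total expectation,
E[V] = (1/4)·(46/5) + (1/4)·(38/5) + (1/4)·(21/2) + (1/4)·(47/5) = 367/40.

367/40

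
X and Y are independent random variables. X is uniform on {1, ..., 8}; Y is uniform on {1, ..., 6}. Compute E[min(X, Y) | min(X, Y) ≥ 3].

P(min(X, Y) ≥ 3) = 1/2.
Summing min(X,Y)·P(x,y) over outcomes with min(X, Y) ≥ 3 gives 49/24.
E[min(X, Y) | min(X, Y) ≥ 3] = (49/24) / (1/2) = 49/12.

49/12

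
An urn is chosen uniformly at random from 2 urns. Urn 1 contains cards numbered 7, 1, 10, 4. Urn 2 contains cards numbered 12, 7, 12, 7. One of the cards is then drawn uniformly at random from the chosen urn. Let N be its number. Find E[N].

15/2

E[N | urn 1] = (7+1+10+4)/4 = 11/2.
E[N | urn 2] = (12+7+12+7)/4 = 19/2.
By the law of total expectation,
E[N] = (1/2)·(11/2) + (1/2)·(19/2) = 15/2.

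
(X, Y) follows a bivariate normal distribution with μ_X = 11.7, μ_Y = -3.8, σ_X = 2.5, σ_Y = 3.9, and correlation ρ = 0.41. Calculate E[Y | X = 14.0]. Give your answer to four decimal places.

-2.3289

For a bivariate normal, E[Y | X=x] = μ_Y + ρ·(σ_Y/σ_X)·(x − μ_X).
E[Y | X=14.0] = -3.8 + (0.41)·(3.9/2.5)·(14.0 − (11.7)) = -3.8 + (0.6396)·(2.3) = -2.3289.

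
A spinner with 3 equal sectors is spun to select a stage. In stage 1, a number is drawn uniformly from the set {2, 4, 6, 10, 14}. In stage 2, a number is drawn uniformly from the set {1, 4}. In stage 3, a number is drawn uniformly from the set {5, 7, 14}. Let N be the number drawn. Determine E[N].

E[N | stage 1] = (2+4+6+10+14)/5 = 36/5.
E[N | stage 2] = (1+4)/2 = 5/2.
E[N | stage 3] = (5+7+14)/3 = 26/3.
By the law of total expectation,
E[N] = (1/3)·(36/5) + (1/3)·(5/2) + (1/3)·(26/3) = 551/90.

551/90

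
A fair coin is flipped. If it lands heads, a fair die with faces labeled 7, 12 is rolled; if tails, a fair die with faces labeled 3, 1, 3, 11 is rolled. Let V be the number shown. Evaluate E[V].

7

E[V | heads] = (7+12)/2 = 19/2.
E[V | tails] = (3+1+3+11)/4 = 9/2.
E[V] = (1/2)·(19/2) + (1/2)·(9/2) = 7.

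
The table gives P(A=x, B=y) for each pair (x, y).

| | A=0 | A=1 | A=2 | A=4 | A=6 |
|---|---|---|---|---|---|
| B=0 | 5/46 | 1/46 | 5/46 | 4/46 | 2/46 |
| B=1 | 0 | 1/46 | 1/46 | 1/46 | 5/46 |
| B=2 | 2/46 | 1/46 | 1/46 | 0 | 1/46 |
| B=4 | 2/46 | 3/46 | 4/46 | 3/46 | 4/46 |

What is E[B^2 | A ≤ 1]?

31/5

P(A ≤ 1) = 15/46.
Σ B^2·P over the event = 0·(5/46) + 4·(2/46) + 16·(2/46) + 0·(1/46) + 1·(1/46) + 4·(1/46) + 16·(3/46) = 93/46.
E[B^2 | A ≤ 1] = (93/46) / (15/46) = 31/5.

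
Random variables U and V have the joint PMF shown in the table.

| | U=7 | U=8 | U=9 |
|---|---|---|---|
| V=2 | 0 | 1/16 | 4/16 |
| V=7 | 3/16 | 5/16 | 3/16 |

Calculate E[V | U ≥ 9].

P(U ≥ 9) = 7/16.
Σ V·P over the event = 2·(4/16) + 7·(3/16) = 29/16.
E[V | U ≥ 9] = (29/16) / (7/16) = 29/7.

29/7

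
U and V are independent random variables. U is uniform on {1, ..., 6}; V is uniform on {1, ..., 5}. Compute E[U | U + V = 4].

Outcomes with U + V = 4: (1,3), (2,2), (3,1), each with probability 1/30.
E[U | U + V = 4] = (1 + 2 + 3) / 3 = 2.

2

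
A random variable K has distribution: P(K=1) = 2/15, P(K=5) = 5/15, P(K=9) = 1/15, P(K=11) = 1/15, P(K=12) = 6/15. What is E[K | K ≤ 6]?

27/7

P(K ≤ 6) = 7/15.
Σ over the event: 1·2/15 + 5·1/3 = 9/5.
E[K | K ≤ 6] = (9/5) / (7/15) = 27/7.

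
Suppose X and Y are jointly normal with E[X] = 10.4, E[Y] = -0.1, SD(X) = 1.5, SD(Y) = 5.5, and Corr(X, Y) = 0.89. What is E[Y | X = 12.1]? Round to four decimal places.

E[Y | X=x] = μ_Y + ρ(σ_Y/σ_X)(x − μ_X) for jointly normal variables.
E[Y | X=12.1] = -0.1 + (0.89)·(5.5/1.5)·(12.1 − (10.4)) = -0.1 + (3.26333)·(1.7) = 5.4477.

5.4477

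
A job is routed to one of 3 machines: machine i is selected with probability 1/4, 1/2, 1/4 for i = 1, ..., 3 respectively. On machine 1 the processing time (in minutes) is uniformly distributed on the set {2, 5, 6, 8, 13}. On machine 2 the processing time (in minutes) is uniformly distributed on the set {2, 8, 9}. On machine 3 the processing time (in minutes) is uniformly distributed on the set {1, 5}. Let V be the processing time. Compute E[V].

337/60

E[V | machine 1] = (2+5+6+8+13)/5 = 34/5.
E[V | machine 2] = (2+8+9)/3 = 19/3.
E[V | machine 3] = (1+5)/2 = 3.
By the law of total expectation,
E[V] = (1/4)·(34/5) + (1/2)·(19/3) + (1/4)·(3) = 337/60.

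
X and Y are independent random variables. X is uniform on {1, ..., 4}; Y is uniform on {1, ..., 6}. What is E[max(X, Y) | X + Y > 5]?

67/14

P(X + Y > 5) = 7/12.
Summing max(X,Y)·P(x,y) over outcomes with X + Y > 5 gives 67/24.
E[max(X, Y) | X + Y > 5] = (67/24) / (7/12) = 67/14.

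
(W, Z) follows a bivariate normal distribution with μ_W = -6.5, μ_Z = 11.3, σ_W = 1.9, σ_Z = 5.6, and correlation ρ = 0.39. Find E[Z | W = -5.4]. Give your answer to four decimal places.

12.5644

For a bivariate normal, E[Z | W=x] = μ_Z + ρ·(σ_Z/σ_W)·(x − μ_W).
E[Z | W=-5.4] = 11.3 + (0.39)·(5.6/1.9)·(-5.4 − (-6.5)) = 11.3 + (1.14947)·(1.1) = 12.5644.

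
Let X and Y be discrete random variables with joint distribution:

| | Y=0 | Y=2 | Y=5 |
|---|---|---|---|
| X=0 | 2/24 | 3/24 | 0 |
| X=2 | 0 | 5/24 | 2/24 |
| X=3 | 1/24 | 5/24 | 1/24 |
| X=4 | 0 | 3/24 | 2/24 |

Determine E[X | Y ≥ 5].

3

P(Y ≥ 5) = 5/24.
Summing X·P(X=x,Y=y) over the conditioning event gives 5/8.
E[X | Y ≥ 5] = (5/8) / (5/24) = 3.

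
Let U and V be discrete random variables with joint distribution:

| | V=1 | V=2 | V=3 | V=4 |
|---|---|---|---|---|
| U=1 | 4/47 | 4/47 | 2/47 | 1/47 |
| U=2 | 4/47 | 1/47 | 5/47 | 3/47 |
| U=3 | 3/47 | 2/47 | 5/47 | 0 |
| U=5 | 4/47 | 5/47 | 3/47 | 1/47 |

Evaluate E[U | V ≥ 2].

P(V ≥ 2) = 32/47.
Summing U·P(U=x,V=y) over the conditioning event gives 91/47.
E[U | V ≥ 2] = (91/47) / (32/47) = 91/32.

91/32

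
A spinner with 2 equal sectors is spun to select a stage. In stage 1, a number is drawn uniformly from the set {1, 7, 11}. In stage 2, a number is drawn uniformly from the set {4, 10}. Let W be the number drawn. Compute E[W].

20/3

E[W | stage 1] = (1+7+11)/3 = 19/3.
E[W | stage 2] = (4+10)/2 = 7.
E[W] = (1/2)·(19/3) + (1/2)·(7) = 20/3.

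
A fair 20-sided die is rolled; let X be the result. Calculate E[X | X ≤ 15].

P(X ≤ 15) = 3/4.
E[X | X ≤ 15] = (6) / (3/4) = 8.

8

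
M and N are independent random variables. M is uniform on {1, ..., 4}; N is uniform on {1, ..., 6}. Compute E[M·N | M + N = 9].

19

Outcomes with M + N = 9: (3,6), (4,5), each with probability 1/24.
E[M·N | M + N = 9] = (18 + 20) / 2 = 19.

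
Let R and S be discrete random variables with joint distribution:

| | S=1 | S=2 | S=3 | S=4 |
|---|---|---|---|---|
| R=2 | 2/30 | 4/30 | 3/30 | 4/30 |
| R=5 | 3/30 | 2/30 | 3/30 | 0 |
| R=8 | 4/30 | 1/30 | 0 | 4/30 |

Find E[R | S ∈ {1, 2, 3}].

P(S ∈ {1, 2, 3}) = 11/15.
Σ R·P over the event = 2·(2/30) + 2·(4/30) + 2·(3/30) + 5·(3/30) + 5·(2/30) + 5·(3/30) + 8·(4/30) + 8·(1/30) = 49/15.
E[R | S ∈ {1, 2, 3}] = (49/15) / (11/15) = 49/11.

49/11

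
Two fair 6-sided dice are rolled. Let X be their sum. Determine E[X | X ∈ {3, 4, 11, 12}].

13/2

P(X ∈ {3, 4, 11, 12}) = 2/9.
Σ over the event: 3·1/18 + 4·1/12 + 11·1/18 + 12·1/36 = 13/9.
E[X | X ∈ {3, 4, 11, 12}] = (13/9) / (2/9) = 13/2.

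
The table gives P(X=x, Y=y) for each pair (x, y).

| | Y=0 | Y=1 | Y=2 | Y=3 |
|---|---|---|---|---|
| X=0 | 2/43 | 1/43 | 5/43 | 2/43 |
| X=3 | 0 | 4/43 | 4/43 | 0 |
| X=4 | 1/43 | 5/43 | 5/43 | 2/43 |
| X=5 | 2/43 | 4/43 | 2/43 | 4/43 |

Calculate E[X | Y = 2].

21/8

P(Y = 2) = 16/43.
Σ X·P over the event = 0·(5/43) + 3·(4/43) + 4·(5/43) + 5·(2/43) = 42/43.
E[X | Y = 2] = (42/43) / (16/43) = 21/8.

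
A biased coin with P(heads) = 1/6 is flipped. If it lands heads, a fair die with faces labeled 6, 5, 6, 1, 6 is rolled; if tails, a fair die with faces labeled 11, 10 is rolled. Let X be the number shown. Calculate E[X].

191/20

E[X | heads] = (6+5+6+1+6)/5 = 24/5.
E[X | tails] = (11+10)/2 = 21/2.
By the law of total expectation,
E[X] = (1/6)·(24/5) + (5/6)·(21/2) = 191/20.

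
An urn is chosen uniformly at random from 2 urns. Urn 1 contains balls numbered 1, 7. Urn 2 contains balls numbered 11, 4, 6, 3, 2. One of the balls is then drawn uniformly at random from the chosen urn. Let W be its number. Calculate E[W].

E[W | urn 1] = (1+7)/2 = 4.
E[W | urn 2] = (11+4+6+3+2)/5 = 26/5.
E[W] = (1/2)·(4) + (1/2)·(26/5) = 23/5.

23/5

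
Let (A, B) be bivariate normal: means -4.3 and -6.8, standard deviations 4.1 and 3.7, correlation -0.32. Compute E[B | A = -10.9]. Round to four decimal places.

The regression of B on A has slope ρ·σ_B/σ_A and passes through (μ_A, μ_B).
E[B | A=-10.9] = -6.8 + (-0.32)·(3.7/4.1)·(-10.9 − (-4.3)) = -6.8 + (-0.2887805)·(-6.6) = -4.8940.

-4.8940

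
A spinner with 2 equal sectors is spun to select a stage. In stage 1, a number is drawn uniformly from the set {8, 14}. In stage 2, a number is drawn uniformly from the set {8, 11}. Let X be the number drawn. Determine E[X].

41/4

E[X | stage 1] = (8+14)/2 = 11.
E[X | stage 2] = (8+11)/2 = 19/2.
E[X] = (1/2)·(11) + (1/2)·(19/2) = 41/4.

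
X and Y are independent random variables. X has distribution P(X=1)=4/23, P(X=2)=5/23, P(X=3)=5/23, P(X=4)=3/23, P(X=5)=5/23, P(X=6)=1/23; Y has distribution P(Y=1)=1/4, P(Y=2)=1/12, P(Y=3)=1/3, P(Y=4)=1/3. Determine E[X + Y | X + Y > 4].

1398/209

P(X + Y > 4) = 209/276.
Summing (X+Y)·P(x,y) over outcomes with X + Y > 4 gives 233/46.
E[X + Y | X + Y > 4] = (233/46) / (209/276) = 1398/209.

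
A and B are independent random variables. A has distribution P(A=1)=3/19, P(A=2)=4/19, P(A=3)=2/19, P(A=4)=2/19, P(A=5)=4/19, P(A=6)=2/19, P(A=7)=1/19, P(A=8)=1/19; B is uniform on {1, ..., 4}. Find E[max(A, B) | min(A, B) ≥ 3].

P(min(A, B) ≥ 3) = 6/19.
Summing max(A,B)·P(x,y) over outcomes with min(A, B) ≥ 3 gives 31/19.
E[max(A, B) | min(A, B) ≥ 3] = (31/19) / (6/19) = 31/6.

31/6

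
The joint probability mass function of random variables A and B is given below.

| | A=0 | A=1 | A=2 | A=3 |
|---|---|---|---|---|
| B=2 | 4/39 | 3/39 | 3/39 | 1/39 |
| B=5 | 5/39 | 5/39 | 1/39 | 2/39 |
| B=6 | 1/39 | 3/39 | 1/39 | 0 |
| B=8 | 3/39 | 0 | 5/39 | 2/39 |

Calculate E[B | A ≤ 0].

63/13

P(A ≤ 0) = 1/3.
Σ B·P over the event = 2·(4/39) + 5·(5/39) + 6·(1/39) + 8·(3/39) = 21/13.
E[B | A ≤ 0] = (21/13) / (1/3) = 63/13.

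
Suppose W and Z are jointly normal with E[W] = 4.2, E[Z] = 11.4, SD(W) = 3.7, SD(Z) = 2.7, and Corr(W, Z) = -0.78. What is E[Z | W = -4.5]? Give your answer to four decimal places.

16.3519

For a bivariate normal, E[Z | W=x] = μ_Z + ρ·(σ_Z/σ_W)·(x − μ_W).
E[Z | W=-4.5] = 11.4 + (-0.78)·(2.7/3.7)·(-4.5 − (4.2)) = 11.4 + (-0.569189)·(-8.7) = 16.3519.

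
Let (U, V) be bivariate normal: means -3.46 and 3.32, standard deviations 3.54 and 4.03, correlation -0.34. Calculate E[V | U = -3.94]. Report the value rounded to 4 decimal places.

For a bivariate normal, E[V | U=x] = μ_V + ρ·(σ_V/σ_U)·(x − μ_U).
E[V | U=-3.94] = 3.32 + (-0.34)·(4.03/3.54)·(-3.94 − (-3.46)) = 3.32 + (-0.38706)·(-0.48) = 3.5058.

3.5058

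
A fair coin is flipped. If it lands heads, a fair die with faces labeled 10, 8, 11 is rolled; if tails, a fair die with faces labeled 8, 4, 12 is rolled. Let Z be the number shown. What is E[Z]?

E[Z | heads] = (10+8+11)/3 = 29/3.
E[Z | tails] = (8+4+12)/3 = 8.
By the law of total expectation,
E[Z] = (1/2)·(29/3) + (1/2)·(8) = 53/6.

53/6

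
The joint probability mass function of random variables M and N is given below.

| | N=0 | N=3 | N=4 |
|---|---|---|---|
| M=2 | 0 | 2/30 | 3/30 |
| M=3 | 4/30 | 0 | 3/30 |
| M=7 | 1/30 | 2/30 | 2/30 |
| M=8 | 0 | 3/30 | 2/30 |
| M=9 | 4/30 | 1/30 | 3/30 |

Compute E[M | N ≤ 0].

P(N ≤ 0) = 3/10.
Σ M·P over the event = 3·(4/30) + 7·(1/30) + 9·(4/30) = 11/6.
E[M | N ≤ 0] = (11/6) / (3/10) = 55/9.

55/9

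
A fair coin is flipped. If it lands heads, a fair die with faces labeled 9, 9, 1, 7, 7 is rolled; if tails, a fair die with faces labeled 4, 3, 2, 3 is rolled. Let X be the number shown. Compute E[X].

24/5

E[X | heads] = (9+9+1+7+7)/5 = 33/5.
E[X | tails] = (4+3+2+3)/4 = 3.
E[X] = (1/2)·(33/5) + (1/2)·(3) = 24/5.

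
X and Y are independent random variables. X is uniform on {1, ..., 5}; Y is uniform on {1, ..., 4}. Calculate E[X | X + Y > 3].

56/17

P(X + Y > 3) = 17/20.
Summing X·P(x,y) over outcomes with X + Y > 3 gives 14/5.
E[X | X + Y > 3] = (14/5) / (17/20) = 56/17.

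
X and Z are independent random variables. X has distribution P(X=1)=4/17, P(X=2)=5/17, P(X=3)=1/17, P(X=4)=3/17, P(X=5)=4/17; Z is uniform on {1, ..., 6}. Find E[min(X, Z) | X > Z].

P(X > Z) = 16/51.
Summing min(X,Z)·P(x,y) over outcomes with X > Z gives 11/17.
E[min(X, Z) | X > Z] = (11/17) / (16/51) = 33/16.

33/16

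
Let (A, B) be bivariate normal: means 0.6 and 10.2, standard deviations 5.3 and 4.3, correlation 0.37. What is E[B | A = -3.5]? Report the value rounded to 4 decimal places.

8.9692

For a bivariate normal, E[B | A=x] = μ_B + ρ·(σ_B/σ_A)·(x − μ_A).
E[B | A=-3.5] = 10.2 + (0.37)·(4.3/5.3)·(-3.5 − (0.6)) = 10.2 + (0.30019)·(-4.1) = 8.9692.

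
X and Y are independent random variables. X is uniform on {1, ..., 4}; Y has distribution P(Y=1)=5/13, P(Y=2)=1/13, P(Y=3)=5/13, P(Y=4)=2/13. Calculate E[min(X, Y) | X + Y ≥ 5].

23/10

P(X + Y ≥ 5) = 15/26.
Summing min(X,Y)·P(x,y) over outcomes with X + Y ≥ 5 gives 69/52.
E[min(X, Y) | X + Y ≥ 5] = (69/52) / (15/26) = 23/10.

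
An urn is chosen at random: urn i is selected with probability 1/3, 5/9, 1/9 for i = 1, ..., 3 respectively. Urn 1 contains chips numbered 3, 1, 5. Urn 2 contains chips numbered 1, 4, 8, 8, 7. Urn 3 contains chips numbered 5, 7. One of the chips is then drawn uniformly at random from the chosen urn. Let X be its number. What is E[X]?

E[X | urn 1] = (3+1+5)/3 = 3.
E[X | urn 2] = (1+4+8+8+7)/5 = 28/5.
E[X | urn 3] = (5+7)/2 = 6.
By the law of total expectation,
E[X] = (1/3)·(3) + (5/9)·(28/5) + (1/9)·(6) = 43/9.

43/9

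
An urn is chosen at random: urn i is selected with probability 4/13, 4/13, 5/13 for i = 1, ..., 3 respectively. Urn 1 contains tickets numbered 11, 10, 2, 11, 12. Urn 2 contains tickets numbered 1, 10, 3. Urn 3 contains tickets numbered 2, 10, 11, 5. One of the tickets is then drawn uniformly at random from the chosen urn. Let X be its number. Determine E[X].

1357/195

E[X | urn 1] = (11+10+2+11+12)/5 = 46/5.
E[X | urn 2] = (1+10+3)/3 = 14/3.
E[X | urn 3] = (2+10+11+5)/4 = 7.
E[X] = (4/13)·(46/5) + (4/13)·(14/3) + (5/13)·(7) = 1357/195.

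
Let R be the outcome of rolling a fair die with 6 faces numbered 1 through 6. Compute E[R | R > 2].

Given R > 2, R is equally likely to be any of {3, 4, 5, 6}.
E[R | R > 2] = (3 + 4 + 5 + 6) / 4 = 9/2.

9/2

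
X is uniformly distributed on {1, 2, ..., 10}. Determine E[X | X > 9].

Given X > 9, X is equally likely to be any of {10}.
E[X | X > 9] = (10) / 1 = 10.

10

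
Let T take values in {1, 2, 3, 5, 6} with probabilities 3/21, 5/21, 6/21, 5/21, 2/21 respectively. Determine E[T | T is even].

22/7

P(T is even) = 1/3.
Σ over the event: 2·5/21 + 6·2/21 = 22/21.
E[T | T is even] = (22/21) / (1/3) = 22/7.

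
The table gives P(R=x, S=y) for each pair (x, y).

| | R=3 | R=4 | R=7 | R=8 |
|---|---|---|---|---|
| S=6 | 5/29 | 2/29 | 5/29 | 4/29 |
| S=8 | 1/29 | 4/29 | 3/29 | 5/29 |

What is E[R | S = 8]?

P(S = 8) = 13/29.
Σ R·P over the event = 3·(1/29) + 4·(4/29) + 7·(3/29) + 8·(5/29) = 80/29.
E[R | S = 8] = (80/29) / (13/29) = 80/13.

80/13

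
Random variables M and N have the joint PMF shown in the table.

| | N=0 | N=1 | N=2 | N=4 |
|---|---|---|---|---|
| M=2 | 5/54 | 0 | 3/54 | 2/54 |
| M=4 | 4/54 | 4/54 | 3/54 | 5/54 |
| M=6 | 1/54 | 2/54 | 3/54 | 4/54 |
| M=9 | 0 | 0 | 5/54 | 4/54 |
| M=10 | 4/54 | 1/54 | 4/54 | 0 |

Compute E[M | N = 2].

P(N = 2) = 1/3.
Σ M·P over the event = 2·(3/54) + 4·(3/54) + 6·(3/54) + 9·(5/54) + 10·(4/54) = 121/54.
E[M | N = 2] = (121/54) / (1/3) = 121/18.

121/18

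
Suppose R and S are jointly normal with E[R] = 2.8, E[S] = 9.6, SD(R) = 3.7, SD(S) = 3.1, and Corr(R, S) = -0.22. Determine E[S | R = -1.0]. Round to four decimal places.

10.3004

The regression of S on R has slope ρ·σ_S/σ_R and passes through (μ_R, μ_S).
E[S | R=-1.0] = 9.6 + (-0.22)·(3.1/3.7)·(-1.0 − (2.8)) = 9.6 + (-0.18432)·(-3.8) = 10.3004.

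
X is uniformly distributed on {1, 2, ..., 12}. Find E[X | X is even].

Given X is even, X is equally likely to be any of {2, 4, 6, 8, 10, 12}.
E[X | X is even] = (2 + 4 + 6 + 8 + 10 + 12) / 6 = 7.

7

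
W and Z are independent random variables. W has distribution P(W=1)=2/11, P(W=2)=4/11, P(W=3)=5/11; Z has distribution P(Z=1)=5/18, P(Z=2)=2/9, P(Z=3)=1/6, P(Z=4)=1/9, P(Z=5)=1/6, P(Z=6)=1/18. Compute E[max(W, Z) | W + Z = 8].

99/19

P(W + Z = 8) = 19/198.
Summing max(W,Z)·P(x,y) over outcomes with W + Z = 8 gives 1/2.
E[max(W, Z) | W + Z = 8] = (1/2) / (19/198) = 99/19.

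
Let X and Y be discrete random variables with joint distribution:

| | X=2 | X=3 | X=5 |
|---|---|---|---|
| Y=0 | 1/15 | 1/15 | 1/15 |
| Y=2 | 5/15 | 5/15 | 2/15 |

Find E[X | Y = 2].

P(Y = 2) = 4/5.
Σ X·P over the event = 2·(5/15) + 3·(5/15) + 5·(2/15) = 7/3.
E[X | Y = 2] = (7/3) / (4/5) = 35/12.

35/12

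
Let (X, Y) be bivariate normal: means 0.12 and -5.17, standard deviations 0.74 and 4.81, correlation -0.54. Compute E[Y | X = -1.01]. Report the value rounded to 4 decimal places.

-1.2037

For a bivariate normal, E[Y | X=x] = μ_Y + ρ·(σ_Y/σ_X)·(x − μ_X).
E[Y | X=-1.01] = -5.17 + (-0.54)·(4.81/0.74)·(-1.01 − (0.12)) = -5.17 + (-3.51)·(-1.13) = -1.2037.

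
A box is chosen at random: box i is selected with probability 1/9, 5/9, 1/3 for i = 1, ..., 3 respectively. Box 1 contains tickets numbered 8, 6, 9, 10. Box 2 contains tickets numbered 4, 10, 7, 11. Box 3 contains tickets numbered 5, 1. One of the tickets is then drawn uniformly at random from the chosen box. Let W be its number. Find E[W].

229/36

E[W | box 1] = (8+6+9+10)/4 = 33/4.
E[W | box 2] = (4+10+7+11)/4 = 8.
E[W | box 3] = (5+1)/2 = 3.
E[W] = (1/9)·(33/4) + (5/9)·(8) + (1/3)·(3) = 229/36.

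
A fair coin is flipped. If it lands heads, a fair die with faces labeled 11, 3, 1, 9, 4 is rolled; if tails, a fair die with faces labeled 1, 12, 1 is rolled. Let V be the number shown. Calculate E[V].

77/15

E[V | heads] = (11+3+1+9+4)/5 = 28/5.
E[V | tails] = (1+12+1)/3 = 14/3.
E[V] = (1/2)·(28/5) + (1/2)·(14/3) = 77/15.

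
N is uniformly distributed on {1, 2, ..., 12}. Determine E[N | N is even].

7

Given N is even, N is equally likely to be any of {2, 4, 6, 8, 10, 12}.
E[N | N is even] = (2 + 4 + 6 + 8 + 10 + 12) / 6 = 7.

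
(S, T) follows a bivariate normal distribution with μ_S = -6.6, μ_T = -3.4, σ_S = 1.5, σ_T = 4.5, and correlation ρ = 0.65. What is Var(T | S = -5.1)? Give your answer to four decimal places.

11.6944

The conditional variance in a bivariate normal is σ_T²(1 − ρ²), independent of x.
Var(T | S=-5.1) = (4.5)²·(1 − (0.65)²) = 20.25·0.5775 = 11.6944.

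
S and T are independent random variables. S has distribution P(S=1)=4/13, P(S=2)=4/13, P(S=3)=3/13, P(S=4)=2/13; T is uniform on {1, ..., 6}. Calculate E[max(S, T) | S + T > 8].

40/7

P(S + T > 8) = 7/78.
Summing max(S,T)·P(x,y) over outcomes with S + T > 8 gives 20/39.
E[max(S, T) | S + T > 8] = (20/39) / (7/78) = 40/7.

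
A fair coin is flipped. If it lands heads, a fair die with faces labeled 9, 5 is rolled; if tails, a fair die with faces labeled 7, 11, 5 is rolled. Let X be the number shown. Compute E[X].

E[X | heads] = (9+5)/2 = 7.
E[X | tails] = (7+11+5)/3 = 23/3.
By the law of total expectation,
E[X] = (1/2)·(7) + (1/2)·(23/3) = 22/3.

22/3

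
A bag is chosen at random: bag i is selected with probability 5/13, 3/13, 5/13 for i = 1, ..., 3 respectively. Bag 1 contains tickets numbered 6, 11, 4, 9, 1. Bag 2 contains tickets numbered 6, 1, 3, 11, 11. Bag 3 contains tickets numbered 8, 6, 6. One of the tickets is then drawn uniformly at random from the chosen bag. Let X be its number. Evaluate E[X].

E[X | bag 1] = (6+11+4+9+1)/5 = 31/5.
E[X | bag 2] = (6+1+3+11+11)/5 = 32/5.
E[X | bag 3] = (8+6+6)/3 = 20/3.
E[X] = (5/13)·(31/5) + (3/13)·(32/5) + (5/13)·(20/3) = 1253/195.

1253/195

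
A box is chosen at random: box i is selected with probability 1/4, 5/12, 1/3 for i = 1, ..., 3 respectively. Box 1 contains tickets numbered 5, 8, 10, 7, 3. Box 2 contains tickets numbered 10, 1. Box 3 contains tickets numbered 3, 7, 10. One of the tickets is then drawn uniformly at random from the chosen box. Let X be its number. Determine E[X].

2219/360

E[X | box 1] = (5+8+10+7+3)/5 = 33/5.
E[X | box 2] = (10+1)/2 = 11/2.
E[X | box 3] = (3+7+10)/3 = 20/3.
E[X] = (1/4)·(33/5) + (5/12)·(11/2) + (1/3)·(20/3) = 2219/360.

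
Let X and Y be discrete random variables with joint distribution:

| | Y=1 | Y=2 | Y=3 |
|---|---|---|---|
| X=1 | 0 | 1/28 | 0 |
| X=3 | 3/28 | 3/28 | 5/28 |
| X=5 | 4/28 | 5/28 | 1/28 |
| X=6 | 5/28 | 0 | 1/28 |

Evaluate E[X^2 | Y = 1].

307/12

P(Y = 1) = 3/7.
Σ X^2·P over the event = 9·(3/28) + 25·(4/28) + 36·(5/28) = 307/28.
E[X^2 | Y = 1] = (307/28) / (3/7) = 307/12.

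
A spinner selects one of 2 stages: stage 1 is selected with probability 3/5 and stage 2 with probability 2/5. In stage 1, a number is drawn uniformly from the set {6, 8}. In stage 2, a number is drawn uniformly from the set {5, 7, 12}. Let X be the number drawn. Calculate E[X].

E[X | stage 1] = (6+8)/2 = 7.
E[X | stage 2] = (5+7+12)/3 = 8.
E[X] = (3/5)·(7) + (2/5)·(8) = 37/5.

37/5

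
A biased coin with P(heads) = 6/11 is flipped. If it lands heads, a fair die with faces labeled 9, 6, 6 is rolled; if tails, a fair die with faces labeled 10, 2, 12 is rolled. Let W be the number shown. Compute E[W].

E[W | heads] = (9+6+6)/3 = 7.
E[W | tails] = (10+2+12)/3 = 8.
By the law of total expectation,
E[W] = (6/11)·(7) + (5/11)·(8) = 82/11.

82/11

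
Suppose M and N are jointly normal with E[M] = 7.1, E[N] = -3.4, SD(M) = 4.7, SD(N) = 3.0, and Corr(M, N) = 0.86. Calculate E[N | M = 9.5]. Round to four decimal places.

The regression of N on M has slope ρ·σ_N/σ_M and passes through (μ_M, μ_N).
E[N | M=9.5] = -3.4 + (0.86)·(3.0/4.7)·(9.5 − (7.1)) = -3.4 + (0.548936)·(2.4) = -2.0826.

-2.0826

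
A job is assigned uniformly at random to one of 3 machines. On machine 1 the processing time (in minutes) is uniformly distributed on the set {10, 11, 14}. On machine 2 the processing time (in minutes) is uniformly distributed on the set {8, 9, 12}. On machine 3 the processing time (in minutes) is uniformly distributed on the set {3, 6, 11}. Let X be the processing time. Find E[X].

E[X | machine 1] = (10+11+14)/3 = 35/3.
E[X | machine 2] = (8+9+12)/3 = 29/3.
E[X | machine 3] = (3+6+11)/3 = 20/3.
E[X] = (1/3)·(35/3) + (1/3)·(29/3) + (1/3)·(20/3) = 28/3.

28/3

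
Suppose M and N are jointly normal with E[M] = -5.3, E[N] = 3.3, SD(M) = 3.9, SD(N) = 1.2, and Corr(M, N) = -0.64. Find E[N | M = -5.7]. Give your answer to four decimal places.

For a bivariate normal, E[N | M=x] = μ_N + ρ·(σ_N/σ_M)·(x − μ_M).
E[N | M=-5.7] = 3.3 + (-0.64)·(1.2/3.9)·(-5.7 − (-5.3)) = 3.3 + (-0.19692)·(-0.4) = 3.3788.

3.3788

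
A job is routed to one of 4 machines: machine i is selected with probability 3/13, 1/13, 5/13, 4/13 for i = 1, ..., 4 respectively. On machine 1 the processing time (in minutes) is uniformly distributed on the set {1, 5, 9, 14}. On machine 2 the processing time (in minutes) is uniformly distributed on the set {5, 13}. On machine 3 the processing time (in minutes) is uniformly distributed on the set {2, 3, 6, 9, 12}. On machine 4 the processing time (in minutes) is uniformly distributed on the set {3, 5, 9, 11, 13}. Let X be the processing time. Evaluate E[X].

E[X | machine 1] = (1+5+9+14)/4 = 29/4.
E[X | machine 2] = (5+13)/2 = 9.
E[X | machine 3] = (2+3+6+9+12)/5 = 32/5.
E[X | machine 4] = (3+5+9+11+13)/5 = 41/5.
By the law of total expectation,
E[X] = (3/13)·(29/4) + (1/13)·(9) + (5/13)·(32/5) + (4/13)·(41/5) = 147/20.

147/20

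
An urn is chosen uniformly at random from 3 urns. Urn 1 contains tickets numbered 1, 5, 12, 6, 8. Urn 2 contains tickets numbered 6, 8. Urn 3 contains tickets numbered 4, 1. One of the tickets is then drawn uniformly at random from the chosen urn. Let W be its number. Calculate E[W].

E[W | urn 1] = (1+5+12+6+8)/5 = 32/5.
E[W | urn 2] = (6+8)/2 = 7.
E[W | urn 3] = (4+1)/2 = 5/2.
E[W] = (1/3)·(32/5) + (1/3)·(7) + (1/3)·(5/2) = 53/10.

53/10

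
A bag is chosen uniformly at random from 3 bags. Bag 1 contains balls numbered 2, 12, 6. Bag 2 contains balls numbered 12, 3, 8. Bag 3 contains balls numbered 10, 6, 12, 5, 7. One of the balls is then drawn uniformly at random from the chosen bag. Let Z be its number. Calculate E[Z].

67/9

E[Z | bag 1] = (2+12+6)/3 = 20/3.
E[Z | bag 2] = (12+3+8)/3 = 23/3.
E[Z | bag 3] = (10+6+12+5+7)/5 = 8.
By the law of total expectation,
E[Z] = (1/3)·(20/3) + (1/3)·(23/3) + (1/3)·(8) = 67/9.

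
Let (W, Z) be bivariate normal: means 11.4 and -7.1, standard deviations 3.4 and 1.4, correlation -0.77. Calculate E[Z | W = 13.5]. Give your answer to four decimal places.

E[Z | W=x] = μ_Z + ρ(σ_Z/σ_W)(x − μ_W) for jointly normal variables.
E[Z | W=13.5] = -7.1 + (-0.77)·(1.4/3.4)·(13.5 − (11.4)) = -7.1 + (-0.31706)·(2.1) = -7.7658.

-7.7658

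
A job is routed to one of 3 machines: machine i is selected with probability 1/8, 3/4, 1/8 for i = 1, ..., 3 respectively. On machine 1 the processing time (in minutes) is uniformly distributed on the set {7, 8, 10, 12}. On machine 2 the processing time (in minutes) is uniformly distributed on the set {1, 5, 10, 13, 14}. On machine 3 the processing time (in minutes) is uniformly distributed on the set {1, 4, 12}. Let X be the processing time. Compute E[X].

3991/480

E[X | machine 1] = (7+8+10+12)/4 = 37/4.
E[X | machine 2] = (1+5+10+13+14)/5 = 43/5.
E[X | machine 3] = (1+4+12)/3 = 17/3.
E[X] = (1/8)·(37/4) + (3/4)·(43/5) + (1/8)·(17/3) = 3991/480.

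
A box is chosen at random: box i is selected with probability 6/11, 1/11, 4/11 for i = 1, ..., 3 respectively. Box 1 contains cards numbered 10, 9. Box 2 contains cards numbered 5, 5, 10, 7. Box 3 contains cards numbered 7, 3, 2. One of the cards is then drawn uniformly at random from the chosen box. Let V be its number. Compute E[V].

E[V | box 1] = (10+9)/2 = 19/2.
E[V | box 2] = (5+5+10+7)/4 = 27/4.
E[V | box 3] = (7+3+2)/3 = 4.
E[V] = (6/11)·(19/2) + (1/11)·(27/4) + (4/11)·(4) = 29/4.

29/4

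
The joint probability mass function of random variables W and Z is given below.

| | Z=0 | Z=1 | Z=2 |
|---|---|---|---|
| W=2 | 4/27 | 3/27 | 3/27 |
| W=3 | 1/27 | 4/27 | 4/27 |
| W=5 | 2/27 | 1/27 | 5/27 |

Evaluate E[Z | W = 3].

P(W = 3) = 1/3.
Σ Z·P over the event = 0·(1/27) + 1·(4/27) + 2·(4/27) = 4/9.
E[Z | W = 3] = (4/9) / (1/3) = 4/3.

4/3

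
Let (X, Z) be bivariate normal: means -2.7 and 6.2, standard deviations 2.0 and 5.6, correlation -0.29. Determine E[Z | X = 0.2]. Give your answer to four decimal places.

For a bivariate normal, E[Z | X=x] = μ_Z + ρ·(σ_Z/σ_X)·(x − μ_X).
E[Z | X=0.2] = 6.2 + (-0.29)·(5.6/2.0)·(0.2 − (-2.7)) = 6.2 + (-0.812)·(2.9) = 3.8452.

3.8452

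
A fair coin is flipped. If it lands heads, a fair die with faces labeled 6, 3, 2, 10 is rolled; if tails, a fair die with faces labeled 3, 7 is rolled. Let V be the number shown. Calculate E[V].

E[V | heads] = (6+3+2+10)/4 = 21/4.
E[V | tails] = (3+7)/2 = 5.
By the law of total expectation,
E[V] = (1/2)·(21/4) + (1/2)·(5) = 41/8.

41/8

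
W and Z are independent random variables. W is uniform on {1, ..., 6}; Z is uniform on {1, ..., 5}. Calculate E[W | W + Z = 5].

Outcomes with W + Z = 5: (1,4), (2,3), (3,2), (4,1), each with probability 1/30.
E[W | W + Z = 5] = (1 + 2 + 3 + 4) / 4 = 5/2.

5/2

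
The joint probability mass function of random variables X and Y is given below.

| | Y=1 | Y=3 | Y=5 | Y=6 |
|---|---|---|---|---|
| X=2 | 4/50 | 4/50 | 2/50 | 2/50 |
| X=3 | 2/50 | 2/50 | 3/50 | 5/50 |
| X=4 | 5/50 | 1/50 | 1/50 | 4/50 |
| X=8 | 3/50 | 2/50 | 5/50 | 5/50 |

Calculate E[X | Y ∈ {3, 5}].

P(Y ∈ {3, 5}) = 2/5.
Σ X·P over the event = 2·(4/50) + 2·(2/50) + 3·(2/50) + 3·(3/50) + 4·(1/50) + 4·(1/50) + 8·(2/50) + 8·(5/50) = 91/50.
E[X | Y ∈ {3, 5}] = (91/50) / (2/5) = 91/20.

91/20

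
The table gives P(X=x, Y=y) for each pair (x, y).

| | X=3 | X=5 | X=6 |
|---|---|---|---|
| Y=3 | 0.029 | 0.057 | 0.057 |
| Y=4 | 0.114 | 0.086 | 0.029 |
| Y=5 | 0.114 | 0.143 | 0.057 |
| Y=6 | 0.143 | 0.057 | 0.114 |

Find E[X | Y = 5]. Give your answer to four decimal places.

P(Y = 5) = 0.314.
Σ X·P over the event = 3·(0.114) + 5·(0.143) + 6·(0.057) = 1.399.
E[X | Y = 5] = (1.399) / (0.314) = 4.4554.

4.4554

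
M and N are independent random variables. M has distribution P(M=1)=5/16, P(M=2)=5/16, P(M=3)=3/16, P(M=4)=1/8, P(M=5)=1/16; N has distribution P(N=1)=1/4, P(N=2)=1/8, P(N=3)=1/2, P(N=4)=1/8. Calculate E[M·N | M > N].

284/41

P(M > N) = 41/128.
Summing MN·P(x,y) over outcomes with M > N gives 71/32.
E[M·N | M > N] = (71/32) / (41/128) = 284/41.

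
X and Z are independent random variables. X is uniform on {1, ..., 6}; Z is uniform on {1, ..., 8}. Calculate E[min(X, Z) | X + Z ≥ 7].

37/11

P(X + Z ≥ 7) = 11/16.
Summing min(X,Z)·P(x,y) over outcomes with X + Z ≥ 7 gives 37/16.
E[min(X, Z) | X + Z ≥ 7] = (37/16) / (11/16) = 37/11.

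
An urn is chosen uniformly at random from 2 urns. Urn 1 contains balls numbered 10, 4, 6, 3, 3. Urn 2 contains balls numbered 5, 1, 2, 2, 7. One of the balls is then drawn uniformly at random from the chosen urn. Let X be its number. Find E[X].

43/10

E[X | urn 1] = (10+4+6+3+3)/5 = 26/5.
E[X | urn 2] = (5+1+2+2+7)/5 = 17/5.
E[X] = (1/2)·(26/5) + (1/2)·(17/5) = 43/10.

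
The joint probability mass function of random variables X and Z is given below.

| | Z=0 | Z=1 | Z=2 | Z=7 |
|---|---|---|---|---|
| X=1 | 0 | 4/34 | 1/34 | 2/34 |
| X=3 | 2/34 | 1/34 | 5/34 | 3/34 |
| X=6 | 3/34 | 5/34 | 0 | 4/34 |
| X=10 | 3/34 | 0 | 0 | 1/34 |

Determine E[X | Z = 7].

P(Z = 7) = 5/17.
Σ X·P over the event = 1·(2/34) + 3·(3/34) + 6·(4/34) + 10·(1/34) = 45/34.
E[X | Z = 7] = (45/34) / (5/17) = 9/2.

9/2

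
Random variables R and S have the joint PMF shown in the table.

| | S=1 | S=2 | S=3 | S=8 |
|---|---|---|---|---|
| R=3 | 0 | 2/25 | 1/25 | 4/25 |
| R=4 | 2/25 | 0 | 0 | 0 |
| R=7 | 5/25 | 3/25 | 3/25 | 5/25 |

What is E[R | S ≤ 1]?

P(S ≤ 1) = 7/25.
Σ R·P over the event = 4·(2/25) + 7·(5/25) = 43/25.
E[R | S ≤ 1] = (43/25) / (7/25) = 43/7.

43/7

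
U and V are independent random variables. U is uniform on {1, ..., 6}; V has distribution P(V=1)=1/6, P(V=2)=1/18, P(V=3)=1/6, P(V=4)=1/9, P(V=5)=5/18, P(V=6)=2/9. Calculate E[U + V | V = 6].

19/2

P(V = 6) = 2/9.
Summing (U+V)·P(x,y) over outcomes with V = 6 gives 19/9.
E[U + V | V = 6] = (19/9) / (2/9) = 19/2.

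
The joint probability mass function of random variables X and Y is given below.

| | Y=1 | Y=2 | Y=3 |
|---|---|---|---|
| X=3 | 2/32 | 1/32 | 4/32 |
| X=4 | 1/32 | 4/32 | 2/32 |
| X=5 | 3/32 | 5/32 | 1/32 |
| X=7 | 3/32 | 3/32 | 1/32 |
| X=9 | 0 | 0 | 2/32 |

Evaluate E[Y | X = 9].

P(X = 9) = 1/16.
Σ Y·P over the event = 3·(2/32) = 3/16.
E[Y | X = 9] = (3/16) / (1/16) = 3.

3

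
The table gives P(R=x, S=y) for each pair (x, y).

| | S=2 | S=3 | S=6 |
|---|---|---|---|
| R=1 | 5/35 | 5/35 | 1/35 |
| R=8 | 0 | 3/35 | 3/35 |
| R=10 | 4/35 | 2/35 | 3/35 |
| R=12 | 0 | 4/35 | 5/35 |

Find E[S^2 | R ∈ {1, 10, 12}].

P(R ∈ {1, 10, 12}) = 29/35.
Σ S^2·P over the event = 4·(5/35) + 9·(5/35) + 36·(1/35) + 4·(4/35) + 9·(2/35) + 36·(3/35) + 9·(4/35) + 36·(5/35) = 459/35.
E[S^2 | R ∈ {1, 10, 12}] = (459/35) / (29/35) = 459/29.

459/29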